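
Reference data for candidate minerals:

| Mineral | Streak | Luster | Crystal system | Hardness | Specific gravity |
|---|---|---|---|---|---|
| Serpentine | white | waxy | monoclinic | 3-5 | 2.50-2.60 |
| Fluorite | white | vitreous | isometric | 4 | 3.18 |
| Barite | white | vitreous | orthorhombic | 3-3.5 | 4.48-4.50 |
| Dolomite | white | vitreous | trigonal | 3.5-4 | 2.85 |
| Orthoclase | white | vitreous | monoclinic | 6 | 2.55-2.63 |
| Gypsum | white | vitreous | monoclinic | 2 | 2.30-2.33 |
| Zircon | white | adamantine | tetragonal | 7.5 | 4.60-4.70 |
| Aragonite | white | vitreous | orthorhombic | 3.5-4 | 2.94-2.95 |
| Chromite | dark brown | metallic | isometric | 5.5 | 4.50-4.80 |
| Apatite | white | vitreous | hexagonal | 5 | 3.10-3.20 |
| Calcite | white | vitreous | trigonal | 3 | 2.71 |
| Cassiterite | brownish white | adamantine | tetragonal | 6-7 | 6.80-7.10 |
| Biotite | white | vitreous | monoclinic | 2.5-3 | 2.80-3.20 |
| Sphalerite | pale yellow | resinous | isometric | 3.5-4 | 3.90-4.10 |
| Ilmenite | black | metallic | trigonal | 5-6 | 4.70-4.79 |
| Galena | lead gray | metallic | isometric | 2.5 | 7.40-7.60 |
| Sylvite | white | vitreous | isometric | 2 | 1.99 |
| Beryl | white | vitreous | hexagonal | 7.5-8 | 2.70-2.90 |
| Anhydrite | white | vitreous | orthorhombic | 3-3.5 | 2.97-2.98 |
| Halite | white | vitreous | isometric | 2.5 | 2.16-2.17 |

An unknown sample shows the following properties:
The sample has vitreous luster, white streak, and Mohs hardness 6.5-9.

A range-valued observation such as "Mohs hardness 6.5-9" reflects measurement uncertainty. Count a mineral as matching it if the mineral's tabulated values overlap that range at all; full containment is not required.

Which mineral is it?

Vitreous luster — narrows the field to Fluorite, Barite, Dolomite, Orthoclase, Gypsum, Aragonite, Apatite, Calcite, Biotite, Sylvite, Beryl, Anhydrite, Halite.
White streak — all remaining candidates fit.
Mohs hardness 6.5-9 — Beryl remains.
Only Beryl satisfies all observations.

Beryl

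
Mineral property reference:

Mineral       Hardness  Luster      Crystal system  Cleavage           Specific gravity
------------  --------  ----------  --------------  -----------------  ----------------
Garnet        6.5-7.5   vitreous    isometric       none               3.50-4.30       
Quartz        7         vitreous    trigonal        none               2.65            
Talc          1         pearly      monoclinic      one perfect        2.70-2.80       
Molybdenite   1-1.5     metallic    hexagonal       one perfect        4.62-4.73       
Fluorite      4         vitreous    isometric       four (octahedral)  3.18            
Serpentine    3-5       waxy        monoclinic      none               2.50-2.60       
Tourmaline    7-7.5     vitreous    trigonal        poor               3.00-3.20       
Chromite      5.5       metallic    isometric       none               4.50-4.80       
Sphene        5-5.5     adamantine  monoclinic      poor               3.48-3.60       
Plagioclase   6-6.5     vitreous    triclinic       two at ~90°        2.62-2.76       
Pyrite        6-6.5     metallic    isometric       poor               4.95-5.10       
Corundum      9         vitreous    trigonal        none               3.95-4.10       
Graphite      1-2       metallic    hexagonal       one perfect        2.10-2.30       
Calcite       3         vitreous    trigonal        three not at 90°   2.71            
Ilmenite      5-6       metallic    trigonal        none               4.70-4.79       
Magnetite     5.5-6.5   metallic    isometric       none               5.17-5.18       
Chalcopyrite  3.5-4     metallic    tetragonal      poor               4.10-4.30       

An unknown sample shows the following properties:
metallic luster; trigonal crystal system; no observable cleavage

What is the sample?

Metallic luster — Molybdenite, Chromite, Pyrite, Graphite, Ilmenite, Magnetite, Chalcopyrite remain.
Trigonal crystal system — leaves Ilmenite.
No observable cleavage — every remaining candidate is consistent.
Ilmenite is the sole remaining match.

Ilmenite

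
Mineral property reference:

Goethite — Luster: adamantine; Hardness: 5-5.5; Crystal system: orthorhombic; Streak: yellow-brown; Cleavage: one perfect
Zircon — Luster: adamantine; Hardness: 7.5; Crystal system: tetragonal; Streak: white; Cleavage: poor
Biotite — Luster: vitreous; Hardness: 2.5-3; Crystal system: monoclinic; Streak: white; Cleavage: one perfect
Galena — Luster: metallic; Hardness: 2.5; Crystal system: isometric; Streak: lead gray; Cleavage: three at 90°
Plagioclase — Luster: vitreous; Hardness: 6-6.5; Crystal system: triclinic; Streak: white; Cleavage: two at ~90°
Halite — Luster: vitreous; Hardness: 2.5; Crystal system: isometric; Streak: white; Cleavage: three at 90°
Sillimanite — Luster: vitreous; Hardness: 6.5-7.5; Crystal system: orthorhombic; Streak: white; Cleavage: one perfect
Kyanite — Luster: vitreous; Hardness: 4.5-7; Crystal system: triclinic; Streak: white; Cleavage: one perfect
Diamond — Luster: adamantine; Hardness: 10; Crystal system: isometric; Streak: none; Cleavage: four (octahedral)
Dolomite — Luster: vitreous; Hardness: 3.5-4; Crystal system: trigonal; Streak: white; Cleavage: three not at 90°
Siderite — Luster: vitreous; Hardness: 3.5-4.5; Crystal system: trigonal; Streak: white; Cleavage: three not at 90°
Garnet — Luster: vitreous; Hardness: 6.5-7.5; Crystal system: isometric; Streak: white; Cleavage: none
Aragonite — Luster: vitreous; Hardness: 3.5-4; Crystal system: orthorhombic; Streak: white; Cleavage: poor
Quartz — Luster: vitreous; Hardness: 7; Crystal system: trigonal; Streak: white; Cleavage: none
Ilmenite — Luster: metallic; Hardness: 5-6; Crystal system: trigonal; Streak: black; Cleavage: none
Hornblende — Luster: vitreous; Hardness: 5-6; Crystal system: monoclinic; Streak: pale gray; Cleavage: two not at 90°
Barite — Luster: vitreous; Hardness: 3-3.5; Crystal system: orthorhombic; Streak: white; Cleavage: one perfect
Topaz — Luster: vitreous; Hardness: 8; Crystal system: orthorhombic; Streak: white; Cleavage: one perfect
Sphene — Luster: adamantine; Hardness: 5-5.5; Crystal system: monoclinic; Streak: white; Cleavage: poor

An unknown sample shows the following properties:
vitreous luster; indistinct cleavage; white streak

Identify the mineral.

Vitreous luster is inconsistent with Goethite, Zircon, Galena, Diamond, Ilmenite, Sphene.
Indistinct cleavage — leaves Aragonite.
White streak — no further eliminations.
Only Aragonite satisfies all observations.

Aragonite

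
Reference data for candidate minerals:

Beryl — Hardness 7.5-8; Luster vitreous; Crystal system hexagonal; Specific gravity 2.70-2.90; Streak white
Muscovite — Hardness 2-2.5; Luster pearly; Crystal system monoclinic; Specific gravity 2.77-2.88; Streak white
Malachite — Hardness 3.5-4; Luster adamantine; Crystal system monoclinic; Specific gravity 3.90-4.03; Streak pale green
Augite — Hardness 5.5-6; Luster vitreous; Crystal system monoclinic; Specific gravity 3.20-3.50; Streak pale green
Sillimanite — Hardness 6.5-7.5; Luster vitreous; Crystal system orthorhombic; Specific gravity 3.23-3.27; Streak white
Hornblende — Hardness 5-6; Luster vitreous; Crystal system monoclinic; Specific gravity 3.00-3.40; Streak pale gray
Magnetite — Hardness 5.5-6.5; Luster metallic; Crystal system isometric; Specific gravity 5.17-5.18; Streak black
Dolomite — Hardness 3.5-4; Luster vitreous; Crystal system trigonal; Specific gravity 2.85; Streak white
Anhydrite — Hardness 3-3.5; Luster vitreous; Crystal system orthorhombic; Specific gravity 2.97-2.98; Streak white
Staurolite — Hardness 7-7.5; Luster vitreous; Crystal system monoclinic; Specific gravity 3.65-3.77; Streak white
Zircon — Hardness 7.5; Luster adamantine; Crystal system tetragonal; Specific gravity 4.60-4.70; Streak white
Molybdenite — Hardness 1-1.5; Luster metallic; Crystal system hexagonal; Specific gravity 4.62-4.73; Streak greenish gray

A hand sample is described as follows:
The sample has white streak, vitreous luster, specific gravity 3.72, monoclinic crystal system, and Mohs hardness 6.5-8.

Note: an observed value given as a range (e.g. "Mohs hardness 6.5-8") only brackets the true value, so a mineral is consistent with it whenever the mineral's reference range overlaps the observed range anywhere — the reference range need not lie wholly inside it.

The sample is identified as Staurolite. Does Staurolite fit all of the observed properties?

Consistent

White streak — matches Staurolite (white streak).
Vitreous luster — matches Staurolite (vitreous luster).
Specific gravity 3.72 — matches Staurolite (SG 3.65-3.77).
Monoclinic crystal system — matches Staurolite (monoclinic system).
Mohs hardness 6.5-8 — matches Staurolite (hardness 7-7.5).
Nothing contradicts Staurolite.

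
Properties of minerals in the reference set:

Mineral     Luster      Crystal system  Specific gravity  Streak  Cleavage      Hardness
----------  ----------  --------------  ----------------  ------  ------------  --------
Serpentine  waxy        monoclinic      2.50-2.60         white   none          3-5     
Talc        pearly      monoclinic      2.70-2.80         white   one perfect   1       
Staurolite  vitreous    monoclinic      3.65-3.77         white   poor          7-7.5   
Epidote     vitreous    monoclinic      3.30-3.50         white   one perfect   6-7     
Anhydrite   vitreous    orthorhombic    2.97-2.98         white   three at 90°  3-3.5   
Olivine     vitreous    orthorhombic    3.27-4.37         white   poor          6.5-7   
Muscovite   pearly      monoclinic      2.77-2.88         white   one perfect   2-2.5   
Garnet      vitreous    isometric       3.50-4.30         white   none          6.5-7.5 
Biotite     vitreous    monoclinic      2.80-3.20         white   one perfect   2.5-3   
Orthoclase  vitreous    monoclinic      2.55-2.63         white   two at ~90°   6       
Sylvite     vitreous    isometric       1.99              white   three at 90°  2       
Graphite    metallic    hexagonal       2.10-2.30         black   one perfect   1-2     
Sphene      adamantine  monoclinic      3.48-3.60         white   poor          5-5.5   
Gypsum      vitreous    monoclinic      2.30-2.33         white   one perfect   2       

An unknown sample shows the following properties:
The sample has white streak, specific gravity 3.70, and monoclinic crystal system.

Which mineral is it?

White streak eliminates Graphite.
Specific gravity 3.70 — Staurolite, Olivine, Garnet remain.
Monoclinic crystal system — Staurolite remains.
The only mineral consistent with every observation is Staurolite.

Staurolite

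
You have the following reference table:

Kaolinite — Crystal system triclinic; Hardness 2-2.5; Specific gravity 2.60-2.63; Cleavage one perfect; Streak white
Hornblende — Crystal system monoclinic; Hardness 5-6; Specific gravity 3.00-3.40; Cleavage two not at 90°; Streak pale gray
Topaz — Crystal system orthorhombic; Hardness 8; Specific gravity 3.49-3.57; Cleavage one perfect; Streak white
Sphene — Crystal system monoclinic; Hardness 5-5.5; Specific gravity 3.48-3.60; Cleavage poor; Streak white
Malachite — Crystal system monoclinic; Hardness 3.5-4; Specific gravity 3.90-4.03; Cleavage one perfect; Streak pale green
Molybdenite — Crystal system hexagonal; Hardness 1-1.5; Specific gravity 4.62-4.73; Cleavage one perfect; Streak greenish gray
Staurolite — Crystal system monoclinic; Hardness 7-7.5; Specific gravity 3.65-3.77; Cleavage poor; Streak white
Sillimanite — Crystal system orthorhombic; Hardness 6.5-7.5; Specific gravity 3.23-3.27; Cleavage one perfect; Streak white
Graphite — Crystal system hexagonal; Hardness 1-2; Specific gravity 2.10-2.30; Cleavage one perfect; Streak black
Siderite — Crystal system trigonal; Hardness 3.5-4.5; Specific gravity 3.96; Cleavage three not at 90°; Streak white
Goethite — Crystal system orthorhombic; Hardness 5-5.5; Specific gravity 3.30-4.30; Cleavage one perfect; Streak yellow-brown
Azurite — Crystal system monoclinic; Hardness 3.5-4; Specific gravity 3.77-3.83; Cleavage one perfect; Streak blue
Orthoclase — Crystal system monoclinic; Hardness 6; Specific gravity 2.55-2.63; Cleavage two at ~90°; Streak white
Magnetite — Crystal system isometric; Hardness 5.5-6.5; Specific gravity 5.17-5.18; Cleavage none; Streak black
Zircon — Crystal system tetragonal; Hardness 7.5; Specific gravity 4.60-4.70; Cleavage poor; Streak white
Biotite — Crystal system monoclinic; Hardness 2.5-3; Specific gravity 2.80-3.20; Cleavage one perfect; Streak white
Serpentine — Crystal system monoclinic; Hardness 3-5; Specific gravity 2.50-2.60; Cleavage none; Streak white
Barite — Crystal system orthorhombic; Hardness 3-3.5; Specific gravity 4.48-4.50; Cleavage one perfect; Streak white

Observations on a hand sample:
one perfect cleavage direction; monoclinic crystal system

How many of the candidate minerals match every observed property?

3

One perfect cleavage direction — only Kaolinite, Topaz, Malachite, Molybdenite, Sillimanite, Graphite, Goethite, Azurite, Biotite, Barite remain.
Monoclinic crystal system — Malachite, Azurite, Biotite remain.
Consistent with every observation: Azurite, Biotite, Malachite.
That is 3 minerals.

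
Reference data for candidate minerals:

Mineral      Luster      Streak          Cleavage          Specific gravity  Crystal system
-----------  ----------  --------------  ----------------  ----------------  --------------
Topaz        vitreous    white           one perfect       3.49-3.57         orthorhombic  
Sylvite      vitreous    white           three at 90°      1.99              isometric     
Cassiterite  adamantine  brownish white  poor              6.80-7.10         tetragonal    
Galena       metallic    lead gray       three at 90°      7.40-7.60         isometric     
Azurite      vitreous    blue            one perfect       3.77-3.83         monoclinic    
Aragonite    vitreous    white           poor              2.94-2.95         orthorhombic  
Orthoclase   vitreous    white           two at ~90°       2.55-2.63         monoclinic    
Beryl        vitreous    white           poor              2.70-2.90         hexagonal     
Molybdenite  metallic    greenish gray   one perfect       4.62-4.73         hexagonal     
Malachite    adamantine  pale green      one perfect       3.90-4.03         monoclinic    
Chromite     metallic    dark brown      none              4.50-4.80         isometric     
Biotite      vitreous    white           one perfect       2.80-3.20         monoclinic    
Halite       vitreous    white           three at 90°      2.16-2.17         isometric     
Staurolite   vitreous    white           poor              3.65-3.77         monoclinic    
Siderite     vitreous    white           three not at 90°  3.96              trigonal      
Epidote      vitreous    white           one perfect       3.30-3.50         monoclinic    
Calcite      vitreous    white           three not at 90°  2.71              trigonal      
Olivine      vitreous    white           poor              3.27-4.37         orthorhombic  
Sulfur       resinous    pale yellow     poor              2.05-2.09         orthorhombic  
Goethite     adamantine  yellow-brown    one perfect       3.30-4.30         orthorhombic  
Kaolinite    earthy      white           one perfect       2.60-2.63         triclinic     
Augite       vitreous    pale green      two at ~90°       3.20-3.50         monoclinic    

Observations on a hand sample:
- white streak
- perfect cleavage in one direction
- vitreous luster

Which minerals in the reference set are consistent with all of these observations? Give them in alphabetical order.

Biotite, Epidote, Topaz

White streak: leaves Topaz, Sylvite, Aragonite, Orthoclase, Beryl, Biotite, Halite, Staurolite, Siderite, Epidote, Calcite, Olivine, Kaolinite.
Perfect cleavage in one direction: Topaz, Biotite, Epidote, Kaolinite remain.
Vitreous luster excludes Kaolinite.
Remaining candidates: Biotite, Epidote, Topaz.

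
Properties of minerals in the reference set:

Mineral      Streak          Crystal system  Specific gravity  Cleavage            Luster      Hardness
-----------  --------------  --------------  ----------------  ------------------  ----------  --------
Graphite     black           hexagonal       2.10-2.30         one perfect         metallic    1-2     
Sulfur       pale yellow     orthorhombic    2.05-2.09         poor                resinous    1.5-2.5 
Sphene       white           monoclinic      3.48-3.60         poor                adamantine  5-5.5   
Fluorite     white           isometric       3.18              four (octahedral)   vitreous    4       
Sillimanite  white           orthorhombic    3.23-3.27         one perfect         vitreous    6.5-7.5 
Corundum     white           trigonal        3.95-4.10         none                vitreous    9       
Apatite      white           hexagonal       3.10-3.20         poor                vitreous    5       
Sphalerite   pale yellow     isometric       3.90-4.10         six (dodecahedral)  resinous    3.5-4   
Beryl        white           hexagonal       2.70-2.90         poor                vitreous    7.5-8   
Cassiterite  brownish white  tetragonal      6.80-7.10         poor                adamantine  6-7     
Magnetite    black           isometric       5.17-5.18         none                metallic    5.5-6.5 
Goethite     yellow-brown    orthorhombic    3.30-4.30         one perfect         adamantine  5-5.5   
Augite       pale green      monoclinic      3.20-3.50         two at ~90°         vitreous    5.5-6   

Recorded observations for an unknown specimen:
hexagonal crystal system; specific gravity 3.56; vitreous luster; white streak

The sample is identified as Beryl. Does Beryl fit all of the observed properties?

Hexagonal crystal system — fits Beryl (hexagonal system).
Specific gravity 3.56 — Beryl has SG 2.70-2.90; a mismatch.
Vitreous luster — fits Beryl (vitreous luster).
White streak — fits Beryl (white streak).
Specific gravity alone is enough to reject Beryl.

No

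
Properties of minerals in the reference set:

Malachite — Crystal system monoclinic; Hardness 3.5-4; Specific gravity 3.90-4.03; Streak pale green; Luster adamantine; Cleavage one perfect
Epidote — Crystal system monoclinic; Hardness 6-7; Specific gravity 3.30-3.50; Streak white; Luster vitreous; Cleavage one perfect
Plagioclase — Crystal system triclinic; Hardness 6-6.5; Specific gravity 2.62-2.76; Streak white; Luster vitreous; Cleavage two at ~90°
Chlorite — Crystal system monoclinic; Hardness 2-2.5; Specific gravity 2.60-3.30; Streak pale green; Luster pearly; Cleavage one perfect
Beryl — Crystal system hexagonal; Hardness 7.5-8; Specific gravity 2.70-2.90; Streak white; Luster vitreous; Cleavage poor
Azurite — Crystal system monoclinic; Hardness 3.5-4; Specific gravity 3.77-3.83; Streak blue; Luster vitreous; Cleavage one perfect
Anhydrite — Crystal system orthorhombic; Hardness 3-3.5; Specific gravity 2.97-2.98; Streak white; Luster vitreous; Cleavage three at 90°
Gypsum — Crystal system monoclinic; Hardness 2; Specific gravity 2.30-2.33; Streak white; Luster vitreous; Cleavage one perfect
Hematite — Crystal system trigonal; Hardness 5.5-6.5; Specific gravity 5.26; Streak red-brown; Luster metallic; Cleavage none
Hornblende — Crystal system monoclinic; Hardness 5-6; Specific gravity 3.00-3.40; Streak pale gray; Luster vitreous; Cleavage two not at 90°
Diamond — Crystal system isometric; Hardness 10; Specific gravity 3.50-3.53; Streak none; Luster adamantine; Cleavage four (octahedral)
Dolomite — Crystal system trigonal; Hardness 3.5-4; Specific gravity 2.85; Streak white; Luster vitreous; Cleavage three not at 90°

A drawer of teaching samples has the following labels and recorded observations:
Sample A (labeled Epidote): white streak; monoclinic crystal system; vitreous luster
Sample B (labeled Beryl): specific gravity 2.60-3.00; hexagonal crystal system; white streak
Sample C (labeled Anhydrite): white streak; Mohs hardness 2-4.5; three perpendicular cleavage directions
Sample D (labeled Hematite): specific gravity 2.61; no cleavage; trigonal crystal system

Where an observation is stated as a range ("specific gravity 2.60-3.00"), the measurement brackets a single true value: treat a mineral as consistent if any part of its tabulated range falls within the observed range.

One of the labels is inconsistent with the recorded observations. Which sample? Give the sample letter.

D

Sample A: every observation is compatible with the reference values for Epidote.
Sample B: every observation is compatible with the reference values for Beryl.
Sample C: every observation is compatible with the reference values for Anhydrite.
Sample D: specific gravity 2.61 is outside the reference for Hematite (SG 5.26) — mislabeled.
Only sample D is inconsistent with its label.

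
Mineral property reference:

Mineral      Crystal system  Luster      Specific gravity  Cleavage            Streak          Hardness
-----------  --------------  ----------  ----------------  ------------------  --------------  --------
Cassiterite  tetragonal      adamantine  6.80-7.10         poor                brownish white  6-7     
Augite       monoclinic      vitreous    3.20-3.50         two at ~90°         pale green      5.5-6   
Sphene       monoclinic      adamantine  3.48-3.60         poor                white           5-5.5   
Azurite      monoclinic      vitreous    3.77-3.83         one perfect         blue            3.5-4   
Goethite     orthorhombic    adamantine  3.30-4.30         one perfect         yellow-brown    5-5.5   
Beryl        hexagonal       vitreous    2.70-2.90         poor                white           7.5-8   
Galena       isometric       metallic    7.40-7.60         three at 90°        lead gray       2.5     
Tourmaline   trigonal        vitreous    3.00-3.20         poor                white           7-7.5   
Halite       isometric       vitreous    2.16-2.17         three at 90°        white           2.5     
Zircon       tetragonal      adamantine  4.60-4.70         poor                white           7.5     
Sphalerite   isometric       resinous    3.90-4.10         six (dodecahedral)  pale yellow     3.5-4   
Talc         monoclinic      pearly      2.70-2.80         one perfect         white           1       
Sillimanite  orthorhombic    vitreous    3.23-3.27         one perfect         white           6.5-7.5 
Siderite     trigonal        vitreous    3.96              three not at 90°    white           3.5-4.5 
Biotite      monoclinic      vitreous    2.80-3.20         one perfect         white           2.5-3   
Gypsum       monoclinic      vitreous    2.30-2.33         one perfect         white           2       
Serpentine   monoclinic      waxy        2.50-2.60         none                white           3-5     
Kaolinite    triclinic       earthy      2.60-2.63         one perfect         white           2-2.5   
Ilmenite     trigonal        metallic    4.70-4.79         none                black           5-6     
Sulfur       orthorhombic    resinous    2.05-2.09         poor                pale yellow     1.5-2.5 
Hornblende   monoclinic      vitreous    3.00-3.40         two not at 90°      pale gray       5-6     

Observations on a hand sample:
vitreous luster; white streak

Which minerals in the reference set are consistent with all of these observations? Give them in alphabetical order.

Beryl, Biotite, Gypsum, Halite, Siderite, Sillimanite, Tourmaline

Vitreous luster: leaves Augite, Azurite, Beryl, Tourmaline, Halite, Sillimanite, Siderite, Biotite, Gypsum, Hornblende.
White streak eliminates Augite, Azurite, Hornblende.
The minerals that satisfy all observations are Beryl, Biotite, Gypsum, Halite, Siderite, Sillimanite, Tourmaline.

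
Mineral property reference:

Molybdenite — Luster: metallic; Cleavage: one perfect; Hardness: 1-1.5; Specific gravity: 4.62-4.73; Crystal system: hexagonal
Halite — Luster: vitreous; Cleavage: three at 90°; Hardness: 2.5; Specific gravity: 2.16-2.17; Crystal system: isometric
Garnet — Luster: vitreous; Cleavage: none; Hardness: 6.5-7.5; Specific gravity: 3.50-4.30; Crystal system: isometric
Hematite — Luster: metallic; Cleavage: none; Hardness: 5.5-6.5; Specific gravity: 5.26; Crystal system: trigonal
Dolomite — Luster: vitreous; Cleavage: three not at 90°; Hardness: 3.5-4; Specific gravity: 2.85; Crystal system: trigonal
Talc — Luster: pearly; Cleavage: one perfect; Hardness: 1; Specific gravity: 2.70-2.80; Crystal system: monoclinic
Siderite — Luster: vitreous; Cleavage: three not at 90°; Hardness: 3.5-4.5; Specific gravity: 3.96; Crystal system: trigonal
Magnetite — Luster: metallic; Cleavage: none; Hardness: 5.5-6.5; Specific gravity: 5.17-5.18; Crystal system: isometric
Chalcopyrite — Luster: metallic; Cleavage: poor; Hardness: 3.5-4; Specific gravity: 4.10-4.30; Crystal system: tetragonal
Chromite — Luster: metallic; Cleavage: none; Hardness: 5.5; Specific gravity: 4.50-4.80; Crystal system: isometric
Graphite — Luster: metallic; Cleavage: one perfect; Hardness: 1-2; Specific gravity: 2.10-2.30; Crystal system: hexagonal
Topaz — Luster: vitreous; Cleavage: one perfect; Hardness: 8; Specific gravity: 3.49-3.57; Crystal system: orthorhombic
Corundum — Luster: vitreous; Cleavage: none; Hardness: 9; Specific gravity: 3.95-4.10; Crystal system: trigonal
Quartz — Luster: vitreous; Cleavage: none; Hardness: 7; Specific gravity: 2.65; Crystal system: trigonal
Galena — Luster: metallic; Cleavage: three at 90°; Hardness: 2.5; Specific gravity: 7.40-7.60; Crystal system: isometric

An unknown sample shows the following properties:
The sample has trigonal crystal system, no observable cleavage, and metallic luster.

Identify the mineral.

Hematite

Trigonal crystal system: Hematite, Dolomite, Siderite, Corundum, Quartz remain.
No observable cleavage excludes Dolomite, Siderite.
Metallic luster: Hematite remains.
Hematite is the sole remaining match.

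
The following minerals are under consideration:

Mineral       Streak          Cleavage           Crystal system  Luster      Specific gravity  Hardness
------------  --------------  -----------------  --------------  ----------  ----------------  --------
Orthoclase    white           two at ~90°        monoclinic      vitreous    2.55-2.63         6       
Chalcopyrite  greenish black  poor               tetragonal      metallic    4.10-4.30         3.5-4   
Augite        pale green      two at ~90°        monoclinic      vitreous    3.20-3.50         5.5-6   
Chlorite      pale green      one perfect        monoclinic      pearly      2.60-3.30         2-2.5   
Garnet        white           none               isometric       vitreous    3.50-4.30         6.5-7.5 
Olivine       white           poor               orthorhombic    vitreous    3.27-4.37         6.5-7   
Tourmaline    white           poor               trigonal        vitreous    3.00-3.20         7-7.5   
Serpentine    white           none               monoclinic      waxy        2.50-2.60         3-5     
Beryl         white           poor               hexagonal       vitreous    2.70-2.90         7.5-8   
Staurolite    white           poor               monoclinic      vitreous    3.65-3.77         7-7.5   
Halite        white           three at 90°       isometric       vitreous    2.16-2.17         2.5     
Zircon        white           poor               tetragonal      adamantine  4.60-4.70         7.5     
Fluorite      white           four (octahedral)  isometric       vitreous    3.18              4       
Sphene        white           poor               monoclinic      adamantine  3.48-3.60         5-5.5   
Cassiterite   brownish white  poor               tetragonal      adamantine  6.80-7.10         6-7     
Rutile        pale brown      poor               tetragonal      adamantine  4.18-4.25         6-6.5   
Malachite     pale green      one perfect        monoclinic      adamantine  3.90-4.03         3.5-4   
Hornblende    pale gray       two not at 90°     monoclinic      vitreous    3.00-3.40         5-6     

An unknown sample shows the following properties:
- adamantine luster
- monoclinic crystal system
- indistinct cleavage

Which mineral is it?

Sphene

Adamantine luster — narrows the field to Zircon, Sphene, Cassiterite, Rutile, Malachite.
Monoclinic crystal system — Sphene, Malachite remain.
Indistinct cleavage is inconsistent with Malachite.
Only Sphene satisfies all observations.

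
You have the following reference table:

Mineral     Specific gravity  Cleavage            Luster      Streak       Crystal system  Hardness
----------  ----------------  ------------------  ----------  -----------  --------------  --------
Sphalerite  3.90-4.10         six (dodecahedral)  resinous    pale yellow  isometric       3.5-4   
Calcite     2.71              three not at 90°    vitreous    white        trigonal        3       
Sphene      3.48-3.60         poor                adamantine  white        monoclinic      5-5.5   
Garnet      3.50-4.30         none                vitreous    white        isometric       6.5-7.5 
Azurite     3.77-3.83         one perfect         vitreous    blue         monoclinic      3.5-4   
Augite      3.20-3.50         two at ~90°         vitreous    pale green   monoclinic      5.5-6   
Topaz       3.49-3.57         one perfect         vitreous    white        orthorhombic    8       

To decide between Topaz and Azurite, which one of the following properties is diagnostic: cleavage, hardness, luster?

Cleavage: both one perfect — identical.
Hardness: Topaz 8, Azurite 3.5-4 — these differ.
Luster: both vitreous — identical.
Of the listed properties, hardness is the one that separates them.

hardness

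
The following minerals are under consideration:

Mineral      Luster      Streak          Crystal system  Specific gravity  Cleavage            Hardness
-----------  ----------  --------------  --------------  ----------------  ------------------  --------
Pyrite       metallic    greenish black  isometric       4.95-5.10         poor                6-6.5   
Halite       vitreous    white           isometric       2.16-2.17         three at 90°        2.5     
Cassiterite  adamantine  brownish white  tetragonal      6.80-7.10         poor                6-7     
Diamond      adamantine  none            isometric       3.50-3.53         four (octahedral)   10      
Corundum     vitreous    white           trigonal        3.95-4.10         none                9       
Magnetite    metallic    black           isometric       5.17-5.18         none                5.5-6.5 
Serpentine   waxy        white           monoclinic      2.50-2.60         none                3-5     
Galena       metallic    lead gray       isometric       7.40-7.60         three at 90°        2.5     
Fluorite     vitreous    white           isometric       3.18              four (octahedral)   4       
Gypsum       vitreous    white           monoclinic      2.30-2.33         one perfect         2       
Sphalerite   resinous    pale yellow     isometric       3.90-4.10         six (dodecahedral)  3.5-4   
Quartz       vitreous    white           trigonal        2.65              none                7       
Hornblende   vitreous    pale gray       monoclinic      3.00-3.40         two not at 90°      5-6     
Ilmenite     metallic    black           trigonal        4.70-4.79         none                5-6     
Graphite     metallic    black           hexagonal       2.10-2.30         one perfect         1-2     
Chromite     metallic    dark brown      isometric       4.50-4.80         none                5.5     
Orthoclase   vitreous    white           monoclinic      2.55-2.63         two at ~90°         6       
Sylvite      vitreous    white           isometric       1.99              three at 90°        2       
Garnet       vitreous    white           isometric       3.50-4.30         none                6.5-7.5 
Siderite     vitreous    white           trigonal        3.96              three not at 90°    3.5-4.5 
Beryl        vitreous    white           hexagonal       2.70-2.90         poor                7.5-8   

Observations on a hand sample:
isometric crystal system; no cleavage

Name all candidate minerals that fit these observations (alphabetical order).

Isometric crystal system: Pyrite, Halite, Diamond, Magnetite, Galena, Fluorite, Sphalerite, Chromite, Sylvite, Garnet remain.
No cleavage: only Magnetite, Chromite, Garnet remain.
Remaining candidates: Chromite, Garnet, Magnetite.

Chromite, Garnet, Magnetite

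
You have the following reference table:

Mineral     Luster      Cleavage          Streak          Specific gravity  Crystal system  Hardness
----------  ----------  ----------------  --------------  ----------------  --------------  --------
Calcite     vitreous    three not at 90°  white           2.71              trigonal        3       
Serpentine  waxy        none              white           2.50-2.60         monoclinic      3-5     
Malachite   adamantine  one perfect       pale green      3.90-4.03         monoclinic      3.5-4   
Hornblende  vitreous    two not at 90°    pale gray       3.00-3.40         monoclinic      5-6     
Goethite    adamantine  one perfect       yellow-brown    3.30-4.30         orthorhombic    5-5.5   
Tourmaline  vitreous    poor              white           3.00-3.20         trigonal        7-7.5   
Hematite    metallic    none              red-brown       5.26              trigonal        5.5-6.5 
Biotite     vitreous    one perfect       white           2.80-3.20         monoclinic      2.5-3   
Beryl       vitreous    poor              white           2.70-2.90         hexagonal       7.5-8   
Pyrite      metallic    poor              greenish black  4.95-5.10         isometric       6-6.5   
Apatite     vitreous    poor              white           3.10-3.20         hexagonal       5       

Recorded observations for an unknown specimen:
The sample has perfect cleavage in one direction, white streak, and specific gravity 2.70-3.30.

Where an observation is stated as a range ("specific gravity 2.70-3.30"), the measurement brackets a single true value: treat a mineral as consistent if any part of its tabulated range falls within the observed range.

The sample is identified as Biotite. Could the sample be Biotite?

Perfect cleavage in one direction — agrees with Biotite (cleavage one perfect).
White streak — agrees with Biotite (white streak).
Specific gravity 2.70-3.30 — agrees with Biotite (SG 2.80-3.20).
All observations are consistent with the tabulated values for Biotite.

Yes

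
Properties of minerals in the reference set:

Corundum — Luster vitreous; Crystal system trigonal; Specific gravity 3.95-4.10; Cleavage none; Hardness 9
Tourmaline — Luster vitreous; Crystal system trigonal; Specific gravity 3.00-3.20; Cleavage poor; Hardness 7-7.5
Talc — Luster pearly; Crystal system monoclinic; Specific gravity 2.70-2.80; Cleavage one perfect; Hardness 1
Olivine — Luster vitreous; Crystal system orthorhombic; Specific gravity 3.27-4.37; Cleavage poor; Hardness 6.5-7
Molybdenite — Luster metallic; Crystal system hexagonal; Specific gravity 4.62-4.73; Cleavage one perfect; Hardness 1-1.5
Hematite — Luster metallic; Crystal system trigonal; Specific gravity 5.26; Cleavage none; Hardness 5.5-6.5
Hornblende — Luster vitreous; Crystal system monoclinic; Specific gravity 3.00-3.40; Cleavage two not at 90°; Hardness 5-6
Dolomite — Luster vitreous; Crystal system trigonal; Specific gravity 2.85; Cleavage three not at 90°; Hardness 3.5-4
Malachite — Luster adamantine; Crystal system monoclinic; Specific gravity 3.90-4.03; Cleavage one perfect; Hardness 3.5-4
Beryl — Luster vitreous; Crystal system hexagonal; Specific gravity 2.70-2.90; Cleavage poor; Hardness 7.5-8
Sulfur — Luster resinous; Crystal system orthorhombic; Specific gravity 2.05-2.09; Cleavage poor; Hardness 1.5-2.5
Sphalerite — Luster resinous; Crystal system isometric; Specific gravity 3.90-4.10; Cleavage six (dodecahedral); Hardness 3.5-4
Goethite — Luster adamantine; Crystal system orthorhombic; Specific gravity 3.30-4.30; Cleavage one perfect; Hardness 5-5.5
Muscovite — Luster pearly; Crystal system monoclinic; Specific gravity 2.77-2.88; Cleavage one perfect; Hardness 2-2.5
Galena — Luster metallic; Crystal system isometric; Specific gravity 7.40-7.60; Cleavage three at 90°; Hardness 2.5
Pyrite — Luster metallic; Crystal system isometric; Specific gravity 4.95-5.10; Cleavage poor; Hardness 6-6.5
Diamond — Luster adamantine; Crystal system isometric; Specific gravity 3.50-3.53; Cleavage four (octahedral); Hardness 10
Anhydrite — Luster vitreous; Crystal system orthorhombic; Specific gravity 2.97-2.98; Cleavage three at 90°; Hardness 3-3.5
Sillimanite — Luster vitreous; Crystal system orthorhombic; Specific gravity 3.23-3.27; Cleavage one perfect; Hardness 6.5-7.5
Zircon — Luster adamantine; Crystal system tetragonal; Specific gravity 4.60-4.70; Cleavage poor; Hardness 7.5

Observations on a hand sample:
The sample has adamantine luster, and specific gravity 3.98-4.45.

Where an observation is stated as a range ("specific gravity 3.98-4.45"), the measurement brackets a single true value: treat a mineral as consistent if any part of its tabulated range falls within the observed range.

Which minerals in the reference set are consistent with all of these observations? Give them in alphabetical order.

Goethite, Malachite

Adamantine luster: leaves Malachite, Goethite, Diamond, Zircon.
Specific gravity 3.98-4.45 is inconsistent with Diamond, Zircon.
The minerals that satisfy all observations are Goethite, Malachite.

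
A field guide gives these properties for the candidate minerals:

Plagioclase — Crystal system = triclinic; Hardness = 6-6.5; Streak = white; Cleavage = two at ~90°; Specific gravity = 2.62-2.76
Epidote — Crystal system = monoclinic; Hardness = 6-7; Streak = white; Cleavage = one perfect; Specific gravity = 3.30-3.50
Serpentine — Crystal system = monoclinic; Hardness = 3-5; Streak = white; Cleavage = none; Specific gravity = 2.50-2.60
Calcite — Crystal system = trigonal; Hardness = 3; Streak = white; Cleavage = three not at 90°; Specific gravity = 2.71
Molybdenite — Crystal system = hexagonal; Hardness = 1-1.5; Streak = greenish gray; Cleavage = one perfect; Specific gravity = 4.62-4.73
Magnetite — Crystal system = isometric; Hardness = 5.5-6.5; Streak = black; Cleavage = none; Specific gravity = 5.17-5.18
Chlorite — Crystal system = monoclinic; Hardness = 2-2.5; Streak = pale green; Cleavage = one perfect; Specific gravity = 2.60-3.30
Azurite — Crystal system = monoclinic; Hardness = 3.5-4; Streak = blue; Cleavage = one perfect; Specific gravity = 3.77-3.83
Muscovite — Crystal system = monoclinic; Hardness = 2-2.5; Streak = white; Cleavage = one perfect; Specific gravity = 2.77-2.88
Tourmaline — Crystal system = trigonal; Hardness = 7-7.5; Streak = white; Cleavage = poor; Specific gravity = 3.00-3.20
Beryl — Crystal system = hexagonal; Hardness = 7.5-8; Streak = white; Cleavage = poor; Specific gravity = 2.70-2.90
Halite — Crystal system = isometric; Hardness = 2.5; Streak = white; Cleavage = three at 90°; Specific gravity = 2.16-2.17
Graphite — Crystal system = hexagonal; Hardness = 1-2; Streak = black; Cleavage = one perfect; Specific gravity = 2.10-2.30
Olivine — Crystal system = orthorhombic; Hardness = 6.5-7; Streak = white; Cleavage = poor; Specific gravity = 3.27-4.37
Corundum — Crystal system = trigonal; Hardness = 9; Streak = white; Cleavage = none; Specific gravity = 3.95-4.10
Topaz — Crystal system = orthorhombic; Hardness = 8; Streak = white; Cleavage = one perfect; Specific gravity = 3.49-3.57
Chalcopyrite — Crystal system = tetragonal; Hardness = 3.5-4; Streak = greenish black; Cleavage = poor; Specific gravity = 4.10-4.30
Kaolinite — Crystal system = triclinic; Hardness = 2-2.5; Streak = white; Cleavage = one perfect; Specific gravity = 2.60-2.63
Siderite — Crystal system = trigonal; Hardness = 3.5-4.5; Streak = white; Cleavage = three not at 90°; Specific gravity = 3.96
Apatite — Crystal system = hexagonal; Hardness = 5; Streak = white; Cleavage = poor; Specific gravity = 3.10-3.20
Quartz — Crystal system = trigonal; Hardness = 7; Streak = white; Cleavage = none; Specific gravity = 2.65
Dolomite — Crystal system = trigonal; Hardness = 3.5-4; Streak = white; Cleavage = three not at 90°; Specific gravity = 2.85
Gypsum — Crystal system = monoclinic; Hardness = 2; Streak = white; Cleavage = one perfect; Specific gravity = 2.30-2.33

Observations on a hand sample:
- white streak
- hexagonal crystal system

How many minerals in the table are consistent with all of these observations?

2

White streak eliminates Molybdenite, Magnetite, Chlorite, Azurite, Graphite, Chalcopyrite.
Hexagonal crystal system: narrows the field to Beryl, Apatite.
The minerals that satisfy all observations are Apatite, Beryl.
That is 2 minerals.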